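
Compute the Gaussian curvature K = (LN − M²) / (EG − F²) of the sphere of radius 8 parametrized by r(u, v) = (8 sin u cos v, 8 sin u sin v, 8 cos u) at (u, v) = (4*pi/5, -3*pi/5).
K = 1/64

Coefficients of the first fundamental form: E = 64, F = 0, G = 64*sin(u)^2.
Coefficients of the second fundamental form: L = -8*sin(u)/Abs(sin(u)), M = 0, N = -8*sin(u)^3/Abs(sin(u)).
Assemble K = (LN − M²)/(EG − F²) = 1/64. At (u, v) = (4*pi/5, -3*pi/5): K = 1/64.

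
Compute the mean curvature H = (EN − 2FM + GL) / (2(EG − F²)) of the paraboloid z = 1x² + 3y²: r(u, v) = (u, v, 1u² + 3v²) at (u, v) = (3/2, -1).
H = 67*sqrt(46)/2116

With E = 4*u^2 + 1, F = 12*u*v, G = 36*v^2 + 1, L = 2/sqrt(4*u^2 + 36*v^2 + 1), M = 0, N = 6/sqrt(4*u^2 + 36*v^2 + 1), assemble
  H = (EN − 2FM + GL) / (2(EG − F²)) = 4*(3*u^2 + 9*v^2 + 1)/(4*u^2 + 36*v^2 + 1)^(3/2).
At (u, v) = (3/2, -1): H = 67*sqrt(46)/2116.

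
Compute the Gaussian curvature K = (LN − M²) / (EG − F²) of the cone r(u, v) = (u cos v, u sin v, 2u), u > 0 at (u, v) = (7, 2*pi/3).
K = 0

Coefficients of the first fundamental form: E = 5, F = 0, G = u^2.
Coefficients of the second fundamental form: L = 0, M = 0, N = 2*sqrt(5)*u^2/(5*Abs(u)).
Assemble K = (LN − M²)/(EG − F²) = 0. At (u, v) = (7, 2*pi/3): K = 0.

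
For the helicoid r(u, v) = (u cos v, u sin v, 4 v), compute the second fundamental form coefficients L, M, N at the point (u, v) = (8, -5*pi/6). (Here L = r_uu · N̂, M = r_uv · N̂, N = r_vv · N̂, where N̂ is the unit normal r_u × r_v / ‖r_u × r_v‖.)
L = 0;  M = -sqrt(5)/5;  N = 0

Compute the unit normal N̂(u, v) = (4*sin(v)/sqrt(u^2 + 16), -4*cos(v)/sqrt(u^2 + 16), u/sqrt(u^2 + 16)), and the second partials r_uu, r_uv, r_vv. Take dot products:
  L(u, v) = r_uu · N̂ = 0,
  M(u, v) = r_uv · N̂ = -4/sqrt(u^2 + 16),
  N(u, v) = r_vv · N̂ = 0.
Evaluating at (u, v) = (8, -5*pi/6):
  L = 0, M = -sqrt(5)/5, N = 0.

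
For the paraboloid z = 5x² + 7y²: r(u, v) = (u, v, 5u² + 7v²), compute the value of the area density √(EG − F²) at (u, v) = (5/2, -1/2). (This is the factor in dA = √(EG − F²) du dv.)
√(EG − F²)|_{(5/2, -1/2)} = 15*sqrt(3)

E = 100*u^2 + 1, F = 140*u*v, G = 196*v^2 + 1, so EG − F² = 100*u^2 + 196*v^2 + 1. Taking the positive square root: √(EG − F²) = sqrt(100*u^2 + 196*v^2 + 1). At (u, v) = (5/2, -1/2): 15*sqrt(3).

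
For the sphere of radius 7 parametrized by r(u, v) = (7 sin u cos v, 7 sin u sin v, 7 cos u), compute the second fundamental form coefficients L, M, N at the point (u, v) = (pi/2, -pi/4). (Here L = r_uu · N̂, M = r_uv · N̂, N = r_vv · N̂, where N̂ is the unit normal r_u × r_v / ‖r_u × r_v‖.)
L = -7;  M = 0;  N = -7

Compute the unit normal N̂(u, v) = (sin(u)^2*cos(v)/Abs(sin(u)), sin(u)^2*sin(v)/Abs(sin(u)), sin(2*u)/(2*Abs(sin(u)))), and the second partials r_uu, r_uv, r_vv. Take dot products:
  L(u, v) = r_uu · N̂ = -7*sin(u)/Abs(sin(u)),
  M(u, v) = r_uv · N̂ = 0,
  N(u, v) = r_vv · N̂ = -7*sin(u)^3/Abs(sin(u)).
Evaluating at (u, v) = (pi/2, -pi/4):
  L = -7, M = 0, N = -7.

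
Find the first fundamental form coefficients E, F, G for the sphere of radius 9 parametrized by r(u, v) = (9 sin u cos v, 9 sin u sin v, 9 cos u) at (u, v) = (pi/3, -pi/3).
E = 81;  F = 0;  G = 243/4

Partials: r_u = (9*cos(u)*cos(v), 9*sin(v)*cos(u), -9*sin(u)), r_v = (-9*sin(u)*sin(v), 9*sin(u)*cos(v), 0). As functions of (u, v):
  E = r_u · r_u = 81,
  F = r_u · r_v = 0,
  G = r_v · r_v = 81*sin(u)^2.
Evaluating at (u, v) = (pi/3, -pi/3): E = 81, F = 0, G = 243/4.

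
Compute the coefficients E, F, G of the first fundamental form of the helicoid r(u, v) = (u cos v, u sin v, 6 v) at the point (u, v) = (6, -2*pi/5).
E = 1;  F = 0;  G = 72

Partials: r_u = (cos(v), sin(v), 0), r_v = (-u*sin(v), u*cos(v), 6). As functions of (u, v):
  E = r_u · r_u = 1,
  F = r_u · r_v = 0,
  G = r_v · r_v = u^2 + 36.
Evaluating at (u, v) = (6, -2*pi/5): E = 1, F = 0, G = 72.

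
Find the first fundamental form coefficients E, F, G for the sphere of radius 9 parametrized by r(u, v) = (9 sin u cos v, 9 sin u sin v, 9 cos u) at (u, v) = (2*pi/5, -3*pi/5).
E = 81;  F = 0;  G = 81*sqrt(5)/8 + 405/8

Partials: r_u = (9*cos(u)*cos(v), 9*sin(v)*cos(u), -9*sin(u)), r_v = (-9*sin(u)*sin(v), 9*sin(u)*cos(v), 0). As functions of (u, v):
  E = r_u · r_u = 81,
  F = r_u · r_v = 0,
  G = r_v · r_v = 81*sin(u)^2.
Evaluating at (u, v) = (2*pi/5, -3*pi/5): E = 81, F = 0, G = 81*sqrt(5)/8 + 405/8.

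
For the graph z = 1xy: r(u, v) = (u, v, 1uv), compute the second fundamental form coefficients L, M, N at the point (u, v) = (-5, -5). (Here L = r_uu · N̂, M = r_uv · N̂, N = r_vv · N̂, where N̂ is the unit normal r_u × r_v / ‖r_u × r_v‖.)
L = 0;  M = sqrt(51)/51;  N = 0

Compute the unit normal N̂(u, v) = (-v/sqrt(u^2 + v^2 + 1), -u/sqrt(u^2 + v^2 + 1), 1/sqrt(u^2 + v^2 + 1)), and the second partials r_uu, r_uv, r_vv. Take dot products:
  L(u, v) = r_uu · N̂ = 0,
  M(u, v) = r_uv · N̂ = 1/sqrt(u^2 + v^2 + 1),
  N(u, v) = r_vv · N̂ = 0.
Evaluating at (u, v) = (-5, -5):
  L = 0, M = sqrt(51)/51, N = 0.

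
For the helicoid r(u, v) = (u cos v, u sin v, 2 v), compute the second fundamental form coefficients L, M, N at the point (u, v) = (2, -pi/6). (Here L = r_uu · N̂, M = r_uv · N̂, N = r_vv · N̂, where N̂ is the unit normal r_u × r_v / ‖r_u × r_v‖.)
L = 0;  M = -sqrt(2)/2;  N = 0

Compute the unit normal N̂(u, v) = (2*sin(v)/sqrt(u^2 + 4), -2*cos(v)/sqrt(u^2 + 4), u/sqrt(u^2 + 4)), and the second partials r_uu, r_uv, r_vv. Take dot products:
  L(u, v) = r_uu · N̂ = 0,
  M(u, v) = r_uv · N̂ = -2/sqrt(u^2 + 4),
  N(u, v) = r_vv · N̂ = 0.
Evaluating at (u, v) = (2, -pi/6):
  L = 0, M = -sqrt(2)/2, N = 0.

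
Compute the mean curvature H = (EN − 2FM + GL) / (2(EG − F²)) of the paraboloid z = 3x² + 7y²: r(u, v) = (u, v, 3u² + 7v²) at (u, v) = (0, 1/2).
H = 157*sqrt(2)/500

With E = 36*u^2 + 1, F = 84*u*v, G = 196*v^2 + 1, L = 6/sqrt(36*u^2 + 196*v^2 + 1), M = 0, N = 14/sqrt(36*u^2 + 196*v^2 + 1), assemble
  H = (EN − 2FM + GL) / (2(EG − F²)) = 2*(126*u^2 + 294*v^2 + 5)/(36*u^2 + 196*v^2 + 1)^(3/2).
At (u, v) = (0, 1/2): H = 157*sqrt(2)/500.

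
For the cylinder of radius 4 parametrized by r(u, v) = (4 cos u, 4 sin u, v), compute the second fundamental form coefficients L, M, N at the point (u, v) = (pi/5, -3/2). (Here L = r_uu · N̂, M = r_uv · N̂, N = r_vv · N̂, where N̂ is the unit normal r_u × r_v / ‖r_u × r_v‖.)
L = -4;  M = 0;  N = 0

Compute the unit normal N̂(u, v) = (cos(u), sin(u), 0), and the second partials r_uu, r_uv, r_vv. Take dot products:
  L(u, v) = r_uu · N̂ = -4,
  M(u, v) = r_uv · N̂ = 0,
  N(u, v) = r_vv · N̂ = 0.
Evaluating at (u, v) = (pi/5, -3/2):
  L = -4, M = 0, N = 0.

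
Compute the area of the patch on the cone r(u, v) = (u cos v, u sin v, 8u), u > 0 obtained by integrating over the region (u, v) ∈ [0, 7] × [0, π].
Area = 49*sqrt(65)*pi/2

Area = ∫∫ √(EG − F²) du dv with √(EG − F²) = sqrt(65)*Abs(u). Integrating over [0, 7] × [0, π] gives 49*sqrt(65)*pi/2.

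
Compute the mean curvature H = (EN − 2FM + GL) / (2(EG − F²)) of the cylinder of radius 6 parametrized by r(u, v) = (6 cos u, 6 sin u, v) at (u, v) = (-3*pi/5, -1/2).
H = -1/12

With E = 36, F = 0, G = 1, L = -6, M = 0, N = 0, assemble
  H = (EN − 2FM + GL) / (2(EG − F²)) = -1/12.
At (u, v) = (-3*pi/5, -1/2): H = -1/12.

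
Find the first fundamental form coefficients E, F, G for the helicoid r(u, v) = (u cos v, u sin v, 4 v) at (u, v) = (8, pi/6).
E = 1;  F = 0;  G = 80

Partials: r_u = (cos(v), sin(v), 0), r_v = (-u*sin(v), u*cos(v), 4). As functions of (u, v):
  E = r_u · r_u = 1,
  F = r_u · r_v = 0,
  G = r_v · r_v = u^2 + 16.
Evaluating at (u, v) = (8, pi/6): E = 1, F = 0, G = 80.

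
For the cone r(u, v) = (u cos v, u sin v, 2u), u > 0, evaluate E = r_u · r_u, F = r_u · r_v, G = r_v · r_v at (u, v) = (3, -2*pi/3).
E = 5;  F = 0;  G = 9

Partials: r_u = (cos(v), sin(v), 2), r_v = (-u*sin(v), u*cos(v), 0). As functions of (u, v):
  E = r_u · r_u = 5,
  F = r_u · r_v = 0,
  G = r_v · r_v = u^2.
Evaluating at (u, v) = (3, -2*pi/3): E = 5, F = 0, G = 9.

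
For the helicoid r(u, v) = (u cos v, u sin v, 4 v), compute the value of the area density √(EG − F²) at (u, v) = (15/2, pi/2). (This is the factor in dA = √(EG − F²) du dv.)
√(EG − F²)|_{(15/2, pi/2)} = 17/2

E = 1, F = 0, G = u^2 + 16, so EG − F² = u^2 + 16. Taking the positive square root: √(EG − F²) = sqrt(u^2 + 16). At (u, v) = (15/2, pi/2): 17/2.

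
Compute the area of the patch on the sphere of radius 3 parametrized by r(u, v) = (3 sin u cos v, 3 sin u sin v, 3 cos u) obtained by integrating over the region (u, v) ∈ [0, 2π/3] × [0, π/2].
Area = 27*pi/4

Area = ∫∫ √(EG − F²) du dv with √(EG − F²) = 9*Abs(sin(u)). Integrating over [0, 2π/3] × [0, π/2] gives 27*pi/4.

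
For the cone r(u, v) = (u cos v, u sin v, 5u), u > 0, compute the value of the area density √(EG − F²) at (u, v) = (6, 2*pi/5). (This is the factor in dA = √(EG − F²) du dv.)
√(EG − F²)|_{(6, 2*pi/5)} = 6*sqrt(26)

E = 26, F = 0, G = u^2, so EG − F² = 26*u^2. Taking the positive square root: √(EG − F²) = sqrt(26)*Abs(u). At (u, v) = (6, 2*pi/5): 6*sqrt(26).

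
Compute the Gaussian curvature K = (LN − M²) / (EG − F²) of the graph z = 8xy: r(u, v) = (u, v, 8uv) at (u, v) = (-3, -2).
K = -64/693889

Coefficients of the first fundamental form: E = 64*v^2 + 1, F = 64*u*v, G = 64*u^2 + 1.
Coefficients of the second fundamental form: L = 0, M = 8/sqrt(64*u^2 + 64*v^2 + 1), N = 0.
Assemble K = (LN − M²)/(EG − F²) = -64/(4096*u^4 + 8192*u^2*v^2 + 128*u^2 + 4096*v^4 + 128*v^2 + 1). At (u, v) = (-3, -2): K = -64/693889.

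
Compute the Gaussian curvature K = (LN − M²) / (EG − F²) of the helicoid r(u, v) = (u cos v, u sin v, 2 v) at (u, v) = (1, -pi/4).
K = -4/25

Coefficients of the first fundamental form: E = 1, F = 0, G = u^2 + 4.
Coefficients of the second fundamental form: L = 0, M = -2/sqrt(u^2 + 4), N = 0.
Assemble K = (LN − M²)/(EG − F²) = -4/(u^2 + 4)^2. At (u, v) = (1, -pi/4): K = -4/25.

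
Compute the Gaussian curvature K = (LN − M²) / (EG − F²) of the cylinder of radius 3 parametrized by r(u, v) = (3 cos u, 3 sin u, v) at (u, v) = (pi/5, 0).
K = 0

Coefficients of the first fundamental form: E = 9, F = 0, G = 1.
Coefficients of the second fundamental form: L = -3, M = 0, N = 0.
Assemble K = (LN − M²)/(EG − F²) = 0. At (u, v) = (pi/5, 0): K = 0.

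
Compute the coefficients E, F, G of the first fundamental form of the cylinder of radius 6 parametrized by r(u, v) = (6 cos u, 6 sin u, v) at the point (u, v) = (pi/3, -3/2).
E = 36;  F = 0;  G = 1

Partials: r_u = (-6*sin(u), 6*cos(u), 0), r_v = (0, 0, 1). As functions of (u, v):
  E = r_u · r_u = 36,
  F = r_u · r_v = 0,
  G = r_v · r_v = 1.
Evaluating at (u, v) = (pi/3, -3/2): E = 36, F = 0, G = 1.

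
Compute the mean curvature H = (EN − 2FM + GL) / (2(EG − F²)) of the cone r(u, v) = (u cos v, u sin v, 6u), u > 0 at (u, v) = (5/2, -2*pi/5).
H = 6*sqrt(37)/185

With E = 37, F = 0, G = u^2, L = 0, M = 0, N = 6*sqrt(37)*u^2/(37*Abs(u)), assemble
  H = (EN − 2FM + GL) / (2(EG − F²)) = 3*sqrt(37)/(37*Abs(u)).
At (u, v) = (5/2, -2*pi/5): H = 6*sqrt(37)/185.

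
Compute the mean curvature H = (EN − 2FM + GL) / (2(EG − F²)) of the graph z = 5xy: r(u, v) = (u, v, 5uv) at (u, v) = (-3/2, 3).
H = 4500*sqrt(1129)/1274641

With E = 25*v^2 + 1, F = 25*u*v, G = 25*u^2 + 1, L = 0, M = 5/sqrt(25*u^2 + 25*v^2 + 1), N = 0, assemble
  H = (EN − 2FM + GL) / (2(EG − F²)) = -125*u*v/(25*u^2 + 25*v^2 + 1)^(3/2).
At (u, v) = (-3/2, 3): H = 4500*sqrt(1129)/1274641.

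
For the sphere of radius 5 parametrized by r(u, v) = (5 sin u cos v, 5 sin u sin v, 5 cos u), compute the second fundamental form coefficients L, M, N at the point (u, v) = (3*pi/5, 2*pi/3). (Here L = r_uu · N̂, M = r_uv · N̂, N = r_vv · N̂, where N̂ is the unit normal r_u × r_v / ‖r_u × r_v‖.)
L = -5;  M = 0;  N = -25/8 - 5*sqrt(5)/8

Compute the unit normal N̂(u, v) = (sin(u)^2*cos(v)/Abs(sin(u)), sin(u)^2*sin(v)/Abs(sin(u)), sin(2*u)/(2*Abs(sin(u)))), and the second partials r_uu, r_uv, r_vv. Take dot products:
  L(u, v) = r_uu · N̂ = -5*sin(u)/Abs(sin(u)),
  M(u, v) = r_uv · N̂ = 0,
  N(u, v) = r_vv · N̂ = -5*sin(u)^3/Abs(sin(u)).
Evaluating at (u, v) = (3*pi/5, 2*pi/3):
  L = -5, M = 0, N = -25/8 - 5*sqrt(5)/8.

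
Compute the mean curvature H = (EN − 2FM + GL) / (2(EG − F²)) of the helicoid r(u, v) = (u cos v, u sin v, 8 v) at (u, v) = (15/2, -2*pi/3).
H = 0

With E = 1, F = 0, G = u^2 + 64, L = 0, M = -8/sqrt(u^2 + 64), N = 0, assemble
  H = (EN − 2FM + GL) / (2(EG − F²)) = 0.
At (u, v) = (15/2, -2*pi/3): H = 0.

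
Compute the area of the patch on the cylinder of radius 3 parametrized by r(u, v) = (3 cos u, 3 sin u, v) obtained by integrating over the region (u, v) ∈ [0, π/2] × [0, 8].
Area = 12*pi

Area = ∫∫ √(EG − F²) du dv with √(EG − F²) = 3. Integrating over [0, π/2] × [0, 8] gives 12*pi.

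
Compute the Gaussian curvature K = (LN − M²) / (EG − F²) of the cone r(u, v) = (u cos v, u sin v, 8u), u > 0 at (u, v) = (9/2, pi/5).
K = 0

Coefficients of the first fundamental form: E = 65, F = 0, G = u^2.
Coefficients of the second fundamental form: L = 0, M = 0, N = 8*sqrt(65)*u^2/(65*Abs(u)).
Assemble K = (LN − M²)/(EG − F²) = 0. At (u, v) = (9/2, pi/5): K = 0.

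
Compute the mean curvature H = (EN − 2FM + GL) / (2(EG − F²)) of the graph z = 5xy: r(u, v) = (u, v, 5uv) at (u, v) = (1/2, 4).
H = -2000*sqrt(181)/884547

With E = 25*v^2 + 1, F = 25*u*v, G = 25*u^2 + 1, L = 0, M = 5/sqrt(25*u^2 + 25*v^2 + 1), N = 0, assemble
  H = (EN − 2FM + GL) / (2(EG − F²)) = -125*u*v/(25*u^2 + 25*v^2 + 1)^(3/2).
At (u, v) = (1/2, 4): H = -2000*sqrt(181)/884547.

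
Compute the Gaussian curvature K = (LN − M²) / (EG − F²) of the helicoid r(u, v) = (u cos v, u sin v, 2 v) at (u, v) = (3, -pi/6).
K = -4/169

Coefficients of the first fundamental form: E = 1, F = 0, G = u^2 + 4.
Coefficients of the second fundamental form: L = 0, M = -2/sqrt(u^2 + 4), N = 0.
Assemble K = (LN − M²)/(EG − F²) = -4/(u^2 + 4)^2. At (u, v) = (3, -pi/6): K = -4/169.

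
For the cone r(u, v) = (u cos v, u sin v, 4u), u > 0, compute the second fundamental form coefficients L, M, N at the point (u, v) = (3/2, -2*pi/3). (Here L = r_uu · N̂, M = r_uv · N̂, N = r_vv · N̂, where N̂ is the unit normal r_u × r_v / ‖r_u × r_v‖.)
L = 0;  M = 0;  N = 6*sqrt(17)/17

Compute the unit normal N̂(u, v) = (-4*sqrt(17)*u*cos(v)/(17*Abs(u)), -4*sqrt(17)*u*sin(v)/(17*Abs(u)), sqrt(17)*u/(17*Abs(u))), and the second partials r_uu, r_uv, r_vv. Take dot products:
  L(u, v) = r_uu · N̂ = 0,
  M(u, v) = r_uv · N̂ = 0,
  N(u, v) = r_vv · N̂ = 4*sqrt(17)*u^2/(17*Abs(u)).
Evaluating at (u, v) = (3/2, -2*pi/3):
  L = 0, M = 0, N = 6*sqrt(17)/17.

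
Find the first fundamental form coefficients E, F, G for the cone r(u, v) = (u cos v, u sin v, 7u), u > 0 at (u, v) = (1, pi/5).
E = 50;  F = 0;  G = 1

Partials: r_u = (cos(v), sin(v), 7), r_v = (-u*sin(v), u*cos(v), 0). As functions of (u, v):
  E = r_u · r_u = 50,
  F = r_u · r_v = 0,
  G = r_v · r_v = u^2.
Evaluating at (u, v) = (1, pi/5): E = 50, F = 0, G = 1.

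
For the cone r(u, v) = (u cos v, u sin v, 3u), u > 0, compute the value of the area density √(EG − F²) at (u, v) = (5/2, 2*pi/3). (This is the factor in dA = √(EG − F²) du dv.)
√(EG − F²)|_{(5/2, 2*pi/3)} = 5*sqrt(10)/2

E = 10, F = 0, G = u^2, so EG − F² = 10*u^2. Taking the positive square root: √(EG − F²) = sqrt(10)*Abs(u). At (u, v) = (5/2, 2*pi/3): 5*sqrt(10)/2.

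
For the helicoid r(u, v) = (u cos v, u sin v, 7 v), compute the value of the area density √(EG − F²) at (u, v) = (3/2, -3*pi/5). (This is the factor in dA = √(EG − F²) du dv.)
√(EG − F²)|_{(3/2, -3*pi/5)} = sqrt(205)/2

E = 1, F = 0, G = u^2 + 49, so EG − F² = u^2 + 49. Taking the positive square root: √(EG − F²) = sqrt(u^2 + 49). At (u, v) = (3/2, -3*pi/5): sqrt(205)/2.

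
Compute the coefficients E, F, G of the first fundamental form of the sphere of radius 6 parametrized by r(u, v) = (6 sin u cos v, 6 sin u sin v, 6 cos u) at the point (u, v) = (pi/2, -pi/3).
E = 36;  F = 0;  G = 36

Partials: r_u = (6*cos(u)*cos(v), 6*sin(v)*cos(u), -6*sin(u)), r_v = (-6*sin(u)*sin(v), 6*sin(u)*cos(v), 0). As functions of (u, v):
  E = r_u · r_u = 36,
  F = r_u · r_v = 0,
  G = r_v · r_v = 36*sin(u)^2.
Evaluating at (u, v) = (pi/2, -pi/3): E = 36, F = 0, G = 36.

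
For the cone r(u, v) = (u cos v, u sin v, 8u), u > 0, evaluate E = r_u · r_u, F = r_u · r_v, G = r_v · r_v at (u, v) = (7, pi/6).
E = 65;  F = 0;  G = 49

Partials: r_u = (cos(v), sin(v), 8), r_v = (-u*sin(v), u*cos(v), 0). As functions of (u, v):
  E = r_u · r_u = 65,
  F = r_u · r_v = 0,
  G = r_v · r_v = u^2.
Evaluating at (u, v) = (7, pi/6): E = 65, F = 0, G = 49.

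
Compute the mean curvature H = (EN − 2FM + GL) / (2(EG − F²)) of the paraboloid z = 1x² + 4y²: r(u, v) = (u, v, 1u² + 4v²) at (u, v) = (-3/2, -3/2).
H = 185*sqrt(154)/23716

With E = 4*u^2 + 1, F = 16*u*v, G = 64*v^2 + 1, L = 2/sqrt(4*u^2 + 64*v^2 + 1), M = 0, N = 8/sqrt(4*u^2 + 64*v^2 + 1), assemble
  H = (EN − 2FM + GL) / (2(EG − F²)) = (16*u^2 + 64*v^2 + 5)/(4*u^2 + 64*v^2 + 1)^(3/2).
At (u, v) = (-3/2, -3/2): H = 185*sqrt(154)/23716.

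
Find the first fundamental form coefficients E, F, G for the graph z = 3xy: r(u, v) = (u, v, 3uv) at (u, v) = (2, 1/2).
E = 13/4;  F = 9;  G = 37

Partials: r_u = (1, 0, 3*v), r_v = (0, 1, 3*u). As functions of (u, v):
  E = r_u · r_u = 9*v^2 + 1,
  F = r_u · r_v = 9*u*v,
  G = r_v · r_v = 9*u^2 + 1.
Evaluating at (u, v) = (2, 1/2): E = 13/4, F = 9, G = 37.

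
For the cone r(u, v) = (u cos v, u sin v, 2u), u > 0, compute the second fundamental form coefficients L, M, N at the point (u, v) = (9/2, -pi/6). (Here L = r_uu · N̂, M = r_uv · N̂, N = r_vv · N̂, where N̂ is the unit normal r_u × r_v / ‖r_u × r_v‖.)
L = 0;  M = 0;  N = 9*sqrt(5)/5

Compute the unit normal N̂(u, v) = (-2*sqrt(5)*u*cos(v)/(5*Abs(u)), -2*sqrt(5)*u*sin(v)/(5*Abs(u)), sqrt(5)*u/(5*Abs(u))), and the second partials r_uu, r_uv, r_vv. Take dot products:
  L(u, v) = r_uu · N̂ = 0,
  M(u, v) = r_uv · N̂ = 0,
  N(u, v) = r_vv · N̂ = 2*sqrt(5)*u^2/(5*Abs(u)).
Evaluating at (u, v) = (9/2, -pi/6):
  L = 0, M = 0, N = 9*sqrt(5)/5.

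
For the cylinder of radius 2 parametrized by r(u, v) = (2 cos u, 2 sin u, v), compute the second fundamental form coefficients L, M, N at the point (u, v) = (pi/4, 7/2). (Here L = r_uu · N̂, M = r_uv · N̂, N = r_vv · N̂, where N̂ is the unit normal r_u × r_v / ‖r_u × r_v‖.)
L = -2;  M = 0;  N = 0

Compute the unit normal N̂(u, v) = (cos(u), sin(u), 0), and the second partials r_uu, r_uv, r_vv. Take dot products:
  L(u, v) = r_uu · N̂ = -2,
  M(u, v) = r_uv · N̂ = 0,
  N(u, v) = r_vv · N̂ = 0.
Evaluating at (u, v) = (pi/4, 7/2):
  L = -2, M = 0, N = 0.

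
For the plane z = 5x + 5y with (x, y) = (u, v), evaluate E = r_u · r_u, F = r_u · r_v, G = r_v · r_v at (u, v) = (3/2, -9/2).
E = 26;  F = 25;  G = 26

Partials: r_u = (1, 0, 5), r_v = (0, 1, 5). As functions of (u, v):
  E = r_u · r_u = 26,
  F = r_u · r_v = 25,
  G = r_v · r_v = 26.
Evaluating at (u, v) = (3/2, -9/2): E = 26, F = 25, G = 26.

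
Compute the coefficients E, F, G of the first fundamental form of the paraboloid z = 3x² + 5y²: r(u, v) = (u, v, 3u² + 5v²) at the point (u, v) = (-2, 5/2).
E = 145;  F = -300;  G = 626

Partials: r_u = (1, 0, 6*u), r_v = (0, 1, 10*v). As functions of (u, v):
  E = r_u · r_u = 36*u^2 + 1,
  F = r_u · r_v = 60*u*v,
  G = r_v · r_v = 100*v^2 + 1.
Evaluating at (u, v) = (-2, 5/2): E = 145, F = -300, G = 626.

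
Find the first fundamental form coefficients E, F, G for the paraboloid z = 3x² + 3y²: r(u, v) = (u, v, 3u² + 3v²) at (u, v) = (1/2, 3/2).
E = 10;  F = 27;  G = 82

Partials: r_u = (1, 0, 6*u), r_v = (0, 1, 6*v). As functions of (u, v):
  E = r_u · r_u = 36*u^2 + 1,
  F = r_u · r_v = 36*u*v,
  G = r_v · r_v = 36*v^2 + 1.
Evaluating at (u, v) = (1/2, 3/2): E = 10, F = 27, G = 82.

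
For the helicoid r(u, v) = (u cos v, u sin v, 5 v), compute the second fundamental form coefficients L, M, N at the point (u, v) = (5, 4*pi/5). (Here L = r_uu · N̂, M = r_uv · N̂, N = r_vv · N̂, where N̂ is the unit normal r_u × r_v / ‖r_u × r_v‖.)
L = 0;  M = -sqrt(2)/2;  N = 0

Compute the unit normal N̂(u, v) = (5*sin(v)/sqrt(u^2 + 25), -5*cos(v)/sqrt(u^2 + 25), u/sqrt(u^2 + 25)), and the second partials r_uu, r_uv, r_vv. Take dot products:
  L(u, v) = r_uu · N̂ = 0,
  M(u, v) = r_uv · N̂ = -5/sqrt(u^2 + 25),
  N(u, v) = r_vv · N̂ = 0.
Evaluating at (u, v) = (5, 4*pi/5):
  L = 0, M = -sqrt(2)/2, N = 0.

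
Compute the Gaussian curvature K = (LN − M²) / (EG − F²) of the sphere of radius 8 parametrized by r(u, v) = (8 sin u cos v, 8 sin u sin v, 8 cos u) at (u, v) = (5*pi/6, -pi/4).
K = 1/64

Coefficients of the first fundamental form: E = 64, F = 0, G = 64*sin(u)^2.
Coefficients of the second fundamental form: L = -8*sin(u)/Abs(sin(u)), M = 0, N = -8*sin(u)^3/Abs(sin(u)).
Assemble K = (LN − M²)/(EG − F²) = 1/64. At (u, v) = (5*pi/6, -pi/4): K = 1/64.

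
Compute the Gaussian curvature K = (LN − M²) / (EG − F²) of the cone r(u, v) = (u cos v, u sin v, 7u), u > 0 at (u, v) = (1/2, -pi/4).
K = 0

Coefficients of the first fundamental form: E = 50, F = 0, G = u^2.
Coefficients of the second fundamental form: L = 0, M = 0, N = 7*sqrt(2)*u^2/(10*Abs(u)).
Assemble K = (LN − M²)/(EG − F²) = 0. At (u, v) = (1/2, -pi/4): K = 0.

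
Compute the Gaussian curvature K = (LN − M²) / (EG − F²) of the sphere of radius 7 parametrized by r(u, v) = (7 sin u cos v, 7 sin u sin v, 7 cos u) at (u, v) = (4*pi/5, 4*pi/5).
K = 1/49

Coefficients of the first fundamental form: E = 49, F = 0, G = 49*sin(u)^2.
Coefficients of the second fundamental form: L = -7*sin(u)/Abs(sin(u)), M = 0, N = -7*sin(u)^3/Abs(sin(u)).
Assemble K = (LN − M²)/(EG − F²) = 1/49. At (u, v) = (4*pi/5, 4*pi/5): K = 1/49.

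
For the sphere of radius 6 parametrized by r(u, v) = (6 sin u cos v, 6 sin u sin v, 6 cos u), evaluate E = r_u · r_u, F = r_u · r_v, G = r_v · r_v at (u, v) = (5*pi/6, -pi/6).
E = 36;  F = 0;  G = 9

Partials: r_u = (6*cos(u)*cos(v), 6*sin(v)*cos(u), -6*sin(u)), r_v = (-6*sin(u)*sin(v), 6*sin(u)*cos(v), 0). As functions of (u, v):
  E = r_u · r_u = 36,
  F = r_u · r_v = 0,
  G = r_v · r_v = 36*sin(u)^2.
Evaluating at (u, v) = (5*pi/6, -pi/6): E = 36, F = 0, G = 9.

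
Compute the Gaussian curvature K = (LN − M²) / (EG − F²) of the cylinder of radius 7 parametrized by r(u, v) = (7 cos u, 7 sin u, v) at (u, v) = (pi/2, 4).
K = 0

Coefficients of the first fundamental form: E = 49, F = 0, G = 1.
Coefficients of the second fundamental form: L = -7, M = 0, N = 0.
Assemble K = (LN − M²)/(EG − F²) = 0. At (u, v) = (pi/2, 4): K = 0.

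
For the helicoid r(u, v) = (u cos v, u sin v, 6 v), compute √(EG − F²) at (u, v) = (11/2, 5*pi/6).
√(EG − F²)|_{(11/2, 5*pi/6)} = sqrt(265)/2

E = 1, F = 0, G = u^2 + 36; EG − F² = u^2 + 36; √(EG − F²) = sqrt(u^2 + 36). At the given point: sqrt(265)/2.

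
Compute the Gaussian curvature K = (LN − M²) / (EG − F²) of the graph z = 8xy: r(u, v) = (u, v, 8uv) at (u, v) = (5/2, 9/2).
K = -64/2879809

Coefficients of the first fundamental form: E = 64*v^2 + 1, F = 64*u*v, G = 64*u^2 + 1.
Coefficients of the second fundamental form: L = 0, M = 8/sqrt(64*u^2 + 64*v^2 + 1), N = 0.
Assemble K = (LN − M²)/(EG − F²) = -64/(4096*u^4 + 8192*u^2*v^2 + 128*u^2 + 4096*v^4 + 128*v^2 + 1). At (u, v) = (5/2, 9/2): K = -64/2879809.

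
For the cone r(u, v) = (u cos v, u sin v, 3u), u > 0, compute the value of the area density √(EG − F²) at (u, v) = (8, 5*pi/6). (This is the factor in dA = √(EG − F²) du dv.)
√(EG − F²)|_{(8, 5*pi/6)} = 8*sqrt(10)

E = 10, F = 0, G = u^2, so EG − F² = 10*u^2. Taking the positive square root: √(EG − F²) = sqrt(10)*Abs(u). At (u, v) = (8, 5*pi/6): 8*sqrt(10).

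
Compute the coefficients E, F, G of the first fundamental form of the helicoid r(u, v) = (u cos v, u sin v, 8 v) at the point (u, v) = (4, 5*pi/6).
E = 1;  F = 0;  G = 80

Partials: r_u = (cos(v), sin(v), 0), r_v = (-u*sin(v), u*cos(v), 8). As functions of (u, v):
  E = r_u · r_u = 1,
  F = r_u · r_v = 0,
  G = r_v · r_v = u^2 + 64.
Evaluating at (u, v) = (4, 5*pi/6): E = 1, F = 0, G = 80.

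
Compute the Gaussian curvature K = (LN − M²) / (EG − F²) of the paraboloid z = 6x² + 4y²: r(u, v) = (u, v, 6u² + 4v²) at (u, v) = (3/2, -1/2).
K = 96/116281

Coefficients of the first fundamental form: E = 144*u^2 + 1, F = 96*u*v, G = 64*v^2 + 1.
Coefficients of the second fundamental form: L = 12/sqrt(144*u^2 + 64*v^2 + 1), M = 0, N = 8/sqrt(144*u^2 + 64*v^2 + 1).
Assemble K = (LN − M²)/(EG − F²) = 96/(20736*u^4 + 18432*u^2*v^2 + 288*u^2 + 4096*v^4 + 128*v^2 + 1). At (u, v) = (3/2, -1/2): K = 96/116281.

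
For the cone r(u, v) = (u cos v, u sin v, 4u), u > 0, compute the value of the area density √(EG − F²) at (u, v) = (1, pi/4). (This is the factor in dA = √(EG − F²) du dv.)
√(EG − F²)|_{(1, pi/4)} = sqrt(17)

E = 17, F = 0, G = u^2, so EG − F² = 17*u^2. Taking the positive square root: √(EG − F²) = sqrt(17)*Abs(u). At (u, v) = (1, pi/4): sqrt(17).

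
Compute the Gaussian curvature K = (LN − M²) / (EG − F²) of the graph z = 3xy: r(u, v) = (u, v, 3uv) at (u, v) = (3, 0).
K = -9/6724

Coefficients of the first fundamental form: E = 9*v^2 + 1, F = 9*u*v, G = 9*u^2 + 1.
Coefficients of the second fundamental form: L = 0, M = 3/sqrt(9*u^2 + 9*v^2 + 1), N = 0.
Assemble K = (LN − M²)/(EG − F²) = -9/(81*u^4 + 162*u^2*v^2 + 18*u^2 + 81*v^4 + 18*v^2 + 1). At (u, v) = (3, 0): K = -9/6724.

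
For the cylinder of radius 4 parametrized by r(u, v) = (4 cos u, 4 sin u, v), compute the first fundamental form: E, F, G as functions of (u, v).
E = 16;  F = 0;  G = 1

Compute partials: r_u = (-4*sin(u), 4*cos(u), 0), r_v = (0, 0, 1). Then
  E = r_u · r_u = 16,
  F = r_u · r_v = 0,
  G = r_v · r_v = 1.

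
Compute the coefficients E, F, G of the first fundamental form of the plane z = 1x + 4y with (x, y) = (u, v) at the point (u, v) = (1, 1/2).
E = 2;  F = 4;  G = 17

Partials: r_u = (1, 0, 1), r_v = (0, 1, 4). As functions of (u, v):
  E = r_u · r_u = 2,
  F = r_u · r_v = 4,
  G = r_v · r_v = 17.
Evaluating at (u, v) = (1, 1/2): E = 2, F = 4, G = 17.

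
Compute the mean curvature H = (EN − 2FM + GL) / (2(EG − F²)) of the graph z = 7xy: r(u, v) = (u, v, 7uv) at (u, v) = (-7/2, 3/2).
H = 7203*sqrt(2846)/4049858

With E = 49*v^2 + 1, F = 49*u*v, G = 49*u^2 + 1, L = 0, M = 7/sqrt(49*u^2 + 49*v^2 + 1), N = 0, assemble
  H = (EN − 2FM + GL) / (2(EG − F²)) = -343*u*v/(49*u^2 + 49*v^2 + 1)^(3/2).
At (u, v) = (-7/2, 3/2): H = 7203*sqrt(2846)/4049858.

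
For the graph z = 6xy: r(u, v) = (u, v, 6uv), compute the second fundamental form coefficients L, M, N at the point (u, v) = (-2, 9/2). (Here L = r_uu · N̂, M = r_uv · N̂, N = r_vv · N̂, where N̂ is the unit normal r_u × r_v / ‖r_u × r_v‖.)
L = 0;  M = 3*sqrt(874)/437;  N = 0

Compute the unit normal N̂(u, v) = (-6*v/sqrt(36*u^2 + 36*v^2 + 1), -6*u/sqrt(36*u^2 + 36*v^2 + 1), 1/sqrt(36*u^2 + 36*v^2 + 1)), and the second partials r_uu, r_uv, r_vv. Take dot products:
  L(u, v) = r_uu · N̂ = 0,
  M(u, v) = r_uv · N̂ = 6/sqrt(36*u^2 + 36*v^2 + 1),
  N(u, v) = r_vv · N̂ = 0.
Evaluating at (u, v) = (-2, 9/2):
  L = 0, M = 3*sqrt(874)/437, N = 0.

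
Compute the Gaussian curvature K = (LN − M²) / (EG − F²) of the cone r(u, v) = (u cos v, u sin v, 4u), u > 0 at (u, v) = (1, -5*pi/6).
K = 0

Coefficients of the first fundamental form: E = 17, F = 0, G = u^2.
Coefficients of the second fundamental form: L = 0, M = 0, N = 4*sqrt(17)*u^2/(17*Abs(u)).
Assemble K = (LN − M²)/(EG − F²) = 0. At (u, v) = (1, -5*pi/6): K = 0.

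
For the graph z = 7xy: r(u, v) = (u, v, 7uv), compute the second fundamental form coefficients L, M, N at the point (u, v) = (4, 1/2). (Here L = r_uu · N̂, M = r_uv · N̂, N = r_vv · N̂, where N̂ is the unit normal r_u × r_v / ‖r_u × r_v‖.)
L = 0;  M = 14*sqrt(3189)/3189;  N = 0

Compute the unit normal N̂(u, v) = (-7*v/sqrt(49*u^2 + 49*v^2 + 1), -7*u/sqrt(49*u^2 + 49*v^2 + 1), 1/sqrt(49*u^2 + 49*v^2 + 1)), and the second partials r_uu, r_uv, r_vv. Take dot products:
  L(u, v) = r_uu · N̂ = 0,
  M(u, v) = r_uv · N̂ = 7/sqrt(49*u^2 + 49*v^2 + 1),
  N(u, v) = r_vv · N̂ = 0.
Evaluating at (u, v) = (4, 1/2):
  L = 0, M = 14*sqrt(3189)/3189, N = 0.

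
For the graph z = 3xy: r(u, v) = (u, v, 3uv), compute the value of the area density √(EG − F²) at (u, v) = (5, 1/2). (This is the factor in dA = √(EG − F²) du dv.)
√(EG − F²)|_{(5, 1/2)} = sqrt(913)/2

E = 9*v^2 + 1, F = 9*u*v, G = 9*u^2 + 1, so EG − F² = 9*u^2 + 9*v^2 + 1. Taking the positive square root: √(EG − F²) = sqrt(9*u^2 + 9*v^2 + 1). At (u, v) = (5, 1/2): sqrt(913)/2.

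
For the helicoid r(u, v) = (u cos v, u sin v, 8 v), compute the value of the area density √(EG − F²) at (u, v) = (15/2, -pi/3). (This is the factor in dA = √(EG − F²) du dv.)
√(EG − F²)|_{(15/2, -pi/3)} = sqrt(481)/2

E = 1, F = 0, G = u^2 + 64, so EG − F² = u^2 + 64. Taking the positive square root: √(EG − F²) = sqrt(u^2 + 64). At (u, v) = (15/2, -pi/3): sqrt(481)/2.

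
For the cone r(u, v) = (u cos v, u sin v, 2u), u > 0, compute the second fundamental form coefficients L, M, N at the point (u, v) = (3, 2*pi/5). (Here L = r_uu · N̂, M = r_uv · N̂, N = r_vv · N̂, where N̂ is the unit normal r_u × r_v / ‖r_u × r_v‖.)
L = 0;  M = 0;  N = 6*sqrt(5)/5

Compute the unit normal N̂(u, v) = (-2*sqrt(5)*u*cos(v)/(5*Abs(u)), -2*sqrt(5)*u*sin(v)/(5*Abs(u)), sqrt(5)*u/(5*Abs(u))), and the second partials r_uu, r_uv, r_vv. Take dot products:
  L(u, v) = r_uu · N̂ = 0,
  M(u, v) = r_uv · N̂ = 0,
  N(u, v) = r_vv · N̂ = 2*sqrt(5)*u^2/(5*Abs(u)).
Evaluating at (u, v) = (3, 2*pi/5):
  L = 0, M = 0, N = 6*sqrt(5)/5.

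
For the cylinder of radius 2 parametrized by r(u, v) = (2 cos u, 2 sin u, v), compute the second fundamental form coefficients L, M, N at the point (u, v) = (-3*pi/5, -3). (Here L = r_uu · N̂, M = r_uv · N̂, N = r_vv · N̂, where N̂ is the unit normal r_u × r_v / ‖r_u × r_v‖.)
L = -2;  M = 0;  N = 0

Compute the unit normal N̂(u, v) = (cos(u), sin(u), 0), and the second partials r_uu, r_uv, r_vv. Take dot products:
  L(u, v) = r_uu · N̂ = -2,
  M(u, v) = r_uv · N̂ = 0,
  N(u, v) = r_vv · N̂ = 0.
Evaluating at (u, v) = (-3*pi/5, -3):
  L = -2, M = 0, N = 0.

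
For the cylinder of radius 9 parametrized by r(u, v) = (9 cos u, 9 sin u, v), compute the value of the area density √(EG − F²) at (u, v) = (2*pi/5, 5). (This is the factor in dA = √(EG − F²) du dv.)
√(EG − F²)|_{(2*pi/5, 5)} = 9

E = 81, F = 0, G = 1, so EG − F² = 81. Taking the positive square root: √(EG − F²) = 9. At (u, v) = (2*pi/5, 5): 9.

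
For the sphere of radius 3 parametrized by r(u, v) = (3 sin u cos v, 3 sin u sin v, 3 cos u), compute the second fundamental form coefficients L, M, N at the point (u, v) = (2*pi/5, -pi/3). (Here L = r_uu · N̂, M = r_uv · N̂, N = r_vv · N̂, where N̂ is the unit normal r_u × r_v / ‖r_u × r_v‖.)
L = -3;  M = 0;  N = -15/8 - 3*sqrt(5)/8

Compute the unit normal N̂(u, v) = (sin(u)^2*cos(v)/Abs(sin(u)), sin(u)^2*sin(v)/Abs(sin(u)), sin(2*u)/(2*Abs(sin(u)))), and the second partials r_uu, r_uv, r_vv. Take dot products:
  L(u, v) = r_uu · N̂ = -3*sin(u)/Abs(sin(u)),
  M(u, v) = r_uv · N̂ = 0,
  N(u, v) = r_vv · N̂ = -3*sin(u)^3/Abs(sin(u)).
Evaluating at (u, v) = (2*pi/5, -pi/3):
  L = -3, M = 0, N = -15/8 - 3*sqrt(5)/8.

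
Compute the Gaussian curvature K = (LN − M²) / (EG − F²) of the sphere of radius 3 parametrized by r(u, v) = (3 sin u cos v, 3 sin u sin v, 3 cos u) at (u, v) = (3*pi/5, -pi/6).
K = 1/9

Coefficients of the first fundamental form: E = 9, F = 0, G = 9*sin(u)^2.
Coefficients of the second fundamental form: L = -3*sin(u)/Abs(sin(u)), M = 0, N = -3*sin(u)^3/Abs(sin(u)).
Assemble K = (LN − M²)/(EG − F²) = 1/9. At (u, v) = (3*pi/5, -pi/6): K = 1/9.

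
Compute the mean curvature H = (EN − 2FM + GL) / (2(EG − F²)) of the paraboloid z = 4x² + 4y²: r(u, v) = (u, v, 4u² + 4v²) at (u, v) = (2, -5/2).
H = 2632*sqrt(73)/143883

With E = 64*u^2 + 1, F = 64*u*v, G = 64*v^2 + 1, L = 8/sqrt(64*u^2 + 64*v^2 + 1), M = 0, N = 8/sqrt(64*u^2 + 64*v^2 + 1), assemble
  H = (EN − 2FM + GL) / (2(EG − F²)) = 8*(32*u^2 + 32*v^2 + 1)/(64*u^2 + 64*v^2 + 1)^(3/2).
At (u, v) = (2, -5/2): H = 2632*sqrt(73)/143883.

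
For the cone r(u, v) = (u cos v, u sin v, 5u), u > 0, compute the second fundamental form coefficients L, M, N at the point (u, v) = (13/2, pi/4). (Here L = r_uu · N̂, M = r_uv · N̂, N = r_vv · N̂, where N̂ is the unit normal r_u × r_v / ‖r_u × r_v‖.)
L = 0;  M = 0;  N = 5*sqrt(26)/4

Compute the unit normal N̂(u, v) = (-5*sqrt(26)*u*cos(v)/(26*Abs(u)), -5*sqrt(26)*u*sin(v)/(26*Abs(u)), sqrt(26)*u/(26*Abs(u))), and the second partials r_uu, r_uv, r_vv. Take dot products:
  L(u, v) = r_uu · N̂ = 0,
  M(u, v) = r_uv · N̂ = 0,
  N(u, v) = r_vv · N̂ = 5*sqrt(26)*u^2/(26*Abs(u)).
Evaluating at (u, v) = (13/2, pi/4):
  L = 0, M = 0, N = 5*sqrt(26)/4.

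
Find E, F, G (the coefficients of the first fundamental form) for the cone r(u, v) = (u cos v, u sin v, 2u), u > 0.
E = 5;  F = 0;  G = u^2

Compute partials: r_u = (cos(v), sin(v), 2), r_v = (-u*sin(v), u*cos(v), 0). Then
  E = r_u · r_u = 5,
  F = r_u · r_v = 0,
  G = r_v · r_v = u^2.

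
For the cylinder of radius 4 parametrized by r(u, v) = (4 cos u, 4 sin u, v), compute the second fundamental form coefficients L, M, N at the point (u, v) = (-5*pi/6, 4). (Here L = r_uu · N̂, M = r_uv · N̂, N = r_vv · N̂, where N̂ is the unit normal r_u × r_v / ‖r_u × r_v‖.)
L = -4;  M = 0;  N = 0

Compute the unit normal N̂(u, v) = (cos(u), sin(u), 0), and the second partials r_uu, r_uv, r_vv. Take dot products:
  L(u, v) = r_uu · N̂ = -4,
  M(u, v) = r_uv · N̂ = 0,
  N(u, v) = r_vv · N̂ = 0.
Evaluating at (u, v) = (-5*pi/6, 4):
  L = -4, M = 0, N = 0.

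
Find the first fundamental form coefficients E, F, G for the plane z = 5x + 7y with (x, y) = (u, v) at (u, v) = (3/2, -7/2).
E = 26;  F = 35;  G = 50

Partials: r_u = (1, 0, 5), r_v = (0, 1, 7). As functions of (u, v):
  E = r_u · r_u = 26,
  F = r_u · r_v = 35,
  G = r_v · r_v = 50.
Evaluating at (u, v) = (3/2, -7/2): E = 26, F = 35, G = 50.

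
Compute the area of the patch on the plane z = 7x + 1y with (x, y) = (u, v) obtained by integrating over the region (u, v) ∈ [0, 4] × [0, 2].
Area = 8*sqrt(51)

Area = ∫∫ √(EG − F²) du dv with √(EG − F²) = sqrt(51). Integrating over [0, 4] × [0, 2] gives 8*sqrt(51).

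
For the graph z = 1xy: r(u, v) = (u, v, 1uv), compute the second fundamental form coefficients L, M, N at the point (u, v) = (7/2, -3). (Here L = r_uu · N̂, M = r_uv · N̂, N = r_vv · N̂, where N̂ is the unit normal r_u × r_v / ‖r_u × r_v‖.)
L = 0;  M = 2*sqrt(89)/89;  N = 0

Compute the unit normal N̂(u, v) = (-v/sqrt(u^2 + v^2 + 1), -u/sqrt(u^2 + v^2 + 1), 1/sqrt(u^2 + v^2 + 1)), and the second partials r_uu, r_uv, r_vv. Take dot products:
  L(u, v) = r_uu · N̂ = 0,
  M(u, v) = r_uv · N̂ = 1/sqrt(u^2 + v^2 + 1),
  N(u, v) = r_vv · N̂ = 0.
Evaluating at (u, v) = (7/2, -3):
  L = 0, M = 2*sqrt(89)/89, N = 0.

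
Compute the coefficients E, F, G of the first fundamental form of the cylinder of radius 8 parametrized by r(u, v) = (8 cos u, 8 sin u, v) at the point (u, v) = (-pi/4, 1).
E = 64;  F = 0;  G = 1

Partials: r_u = (-8*sin(u), 8*cos(u), 0), r_v = (0, 0, 1). As functions of (u, v):
  E = r_u · r_u = 64,
  F = r_u · r_v = 0,
  G = r_v · r_v = 1.
Evaluating at (u, v) = (-pi/4, 1): E = 64, F = 0, G = 1.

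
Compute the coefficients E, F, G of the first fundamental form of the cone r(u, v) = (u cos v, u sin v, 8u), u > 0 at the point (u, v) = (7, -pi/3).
E = 65;  F = 0;  G = 49

Partials: r_u = (cos(v), sin(v), 8), r_v = (-u*sin(v), u*cos(v), 0). As functions of (u, v):
  E = r_u · r_u = 65,
  F = r_u · r_v = 0,
  G = r_v · r_v = u^2.
Evaluating at (u, v) = (7, -pi/3): E = 65, F = 0, G = 49.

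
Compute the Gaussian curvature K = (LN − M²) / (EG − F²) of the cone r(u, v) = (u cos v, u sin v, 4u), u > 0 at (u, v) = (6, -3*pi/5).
K = 0

Coefficients of the first fundamental form: E = 17, F = 0, G = u^2.
Coefficients of the second fundamental form: L = 0, M = 0, N = 4*sqrt(17)*u^2/(17*Abs(u)).
Assemble K = (LN − M²)/(EG − F²) = 0. At (u, v) = (6, -3*pi/5): K = 0.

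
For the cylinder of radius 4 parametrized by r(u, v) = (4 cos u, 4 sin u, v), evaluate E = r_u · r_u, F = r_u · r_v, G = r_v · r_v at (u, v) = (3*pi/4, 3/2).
E = 16;  F = 0;  G = 1

Partials: r_u = (-4*sin(u), 4*cos(u), 0), r_v = (0, 0, 1). As functions of (u, v):
  E = r_u · r_u = 16,
  F = r_u · r_v = 0,
  G = r_v · r_v = 1.
Evaluating at (u, v) = (3*pi/4, 3/2): E = 16, F = 0, G = 1.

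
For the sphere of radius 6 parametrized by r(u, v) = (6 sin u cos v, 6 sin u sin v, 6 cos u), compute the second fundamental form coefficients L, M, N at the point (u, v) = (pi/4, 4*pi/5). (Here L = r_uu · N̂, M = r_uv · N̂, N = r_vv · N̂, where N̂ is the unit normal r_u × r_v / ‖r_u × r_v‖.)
L = -6;  M = 0;  N = -3

Compute the unit normal N̂(u, v) = (sin(u)^2*cos(v)/Abs(sin(u)), sin(u)^2*sin(v)/Abs(sin(u)), sin(2*u)/(2*Abs(sin(u)))), and the second partials r_uu, r_uv, r_vv. Take dot products:
  L(u, v) = r_uu · N̂ = -6*sin(u)/Abs(sin(u)),
  M(u, v) = r_uv · N̂ = 0,
  N(u, v) = r_vv · N̂ = -6*sin(u)^3/Abs(sin(u)).
Evaluating at (u, v) = (pi/4, 4*pi/5):
  L = -6, M = 0, N = -3.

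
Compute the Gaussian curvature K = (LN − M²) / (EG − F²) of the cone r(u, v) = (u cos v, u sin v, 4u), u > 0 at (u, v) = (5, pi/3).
K = 0

Coefficients of the first fundamental form: E = 17, F = 0, G = u^2.
Coefficients of the second fundamental form: L = 0, M = 0, N = 4*sqrt(17)*u^2/(17*Abs(u)).
Assemble K = (LN − M²)/(EG − F²) = 0. At (u, v) = (5, pi/3): K = 0.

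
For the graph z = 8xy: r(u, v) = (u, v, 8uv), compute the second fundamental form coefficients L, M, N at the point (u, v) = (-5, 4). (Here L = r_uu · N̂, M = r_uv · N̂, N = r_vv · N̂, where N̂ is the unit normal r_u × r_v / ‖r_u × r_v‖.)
L = 0;  M = 8*sqrt(105)/525;  N = 0

Compute the unit normal N̂(u, v) = (-8*v/sqrt(64*u^2 + 64*v^2 + 1), -8*u/sqrt(64*u^2 + 64*v^2 + 1), 1/sqrt(64*u^2 + 64*v^2 + 1)), and the second partials r_uu, r_uv, r_vv. Take dot products:
  L(u, v) = r_uu · N̂ = 0,
  M(u, v) = r_uv · N̂ = 8/sqrt(64*u^2 + 64*v^2 + 1),
  N(u, v) = r_vv · N̂ = 0.
Evaluating at (u, v) = (-5, 4):
  L = 0, M = 8*sqrt(105)/525, N = 0.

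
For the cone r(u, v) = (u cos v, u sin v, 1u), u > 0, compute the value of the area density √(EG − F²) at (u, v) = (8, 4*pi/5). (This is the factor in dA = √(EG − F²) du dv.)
√(EG − F²)|_{(8, 4*pi/5)} = 8*sqrt(2)

E = 2, F = 0, G = u^2, so EG − F² = 2*u^2. Taking the positive square root: √(EG − F²) = sqrt(2)*Abs(u). At (u, v) = (8, 4*pi/5): 8*sqrt(2).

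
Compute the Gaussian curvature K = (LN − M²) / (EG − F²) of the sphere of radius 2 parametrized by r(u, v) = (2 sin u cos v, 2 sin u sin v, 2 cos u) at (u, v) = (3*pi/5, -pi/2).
K = 1/4

Coefficients of the first fundamental form: E = 4, F = 0, G = 4*sin(u)^2.
Coefficients of the second fundamental form: L = -2*sin(u)/Abs(sin(u)), M = 0, N = -2*sin(u)^3/Abs(sin(u)).
Assemble K = (LN − M²)/(EG − F²) = 1/4. At (u, v) = (3*pi/5, -pi/2): K = 1/4.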